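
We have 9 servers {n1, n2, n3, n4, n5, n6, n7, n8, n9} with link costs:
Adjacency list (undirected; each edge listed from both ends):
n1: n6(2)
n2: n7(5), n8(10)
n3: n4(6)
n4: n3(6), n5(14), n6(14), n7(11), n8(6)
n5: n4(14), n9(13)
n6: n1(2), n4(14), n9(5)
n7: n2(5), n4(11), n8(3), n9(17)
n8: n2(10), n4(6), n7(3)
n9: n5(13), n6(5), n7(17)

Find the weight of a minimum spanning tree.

54

Kruskal: consider edges lightest-first.
n1—n6 (2): add — endpoints in different components.
n7—n8 (3): add — endpoints in different components.
n2—n7 (5): add — endpoints in different components.
n6—n9 (5): add — endpoints in different components.
n3—n4 (6): add — endpoints in different components.
n4—n8 (6): add — endpoints in different components.
n2—n8 (10): skip — n2 and n8 already connected.
n4—n7 (11): skip — n7 and n4 already connected.
n5—n9 (13): add — endpoints in different components.
n4—n5 (14): add — endpoints in different components.
MST edges: n1—n6, n7—n8, n2—n7, n6—n9, n3—n4, n4—n8, n5—n9, n4—n5; total weight 2+3+5+5+6+6+13+14 = 54.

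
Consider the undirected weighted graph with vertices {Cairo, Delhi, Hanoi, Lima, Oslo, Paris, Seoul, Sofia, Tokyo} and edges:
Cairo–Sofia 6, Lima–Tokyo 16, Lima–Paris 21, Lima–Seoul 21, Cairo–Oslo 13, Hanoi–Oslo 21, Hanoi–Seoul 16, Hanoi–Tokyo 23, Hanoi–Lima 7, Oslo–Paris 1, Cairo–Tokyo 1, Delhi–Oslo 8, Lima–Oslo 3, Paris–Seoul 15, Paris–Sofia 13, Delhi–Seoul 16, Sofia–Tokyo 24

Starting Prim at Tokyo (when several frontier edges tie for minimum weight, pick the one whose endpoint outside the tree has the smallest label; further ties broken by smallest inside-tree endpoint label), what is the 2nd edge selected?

Cairo-Sofia

Prim's algorithm from Tokyo:
Step 1: cheapest edge leaving the tree is Cairo–Tokyo (1); add Cairo.
Step 2: cheapest edge leaving the tree is Cairo–Sofia (6); add Sofia.
Step 3: cheapest edge leaving the tree is Cairo–Oslo (13); add Oslo.
Step 4: cheapest edge leaving the tree is Oslo–Paris (1); add Paris.
Step 5: cheapest edge leaving the tree is Lima–Oslo (3); add Lima.
Step 6: cheapest edge leaving the tree is Hanoi–Lima (7); add Hanoi.
Step 7: cheapest edge leaving the tree is Delhi–Oslo (8); add Delhi.
Step 8: cheapest edge leaving the tree is Paris–Seoul (15); add Seoul.
The 2nd edge added is Cairo–Sofia.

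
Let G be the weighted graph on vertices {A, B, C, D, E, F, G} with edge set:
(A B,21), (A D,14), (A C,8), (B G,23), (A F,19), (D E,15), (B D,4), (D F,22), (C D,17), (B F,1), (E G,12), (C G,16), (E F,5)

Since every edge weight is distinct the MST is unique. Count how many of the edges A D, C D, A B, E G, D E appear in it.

Sort edges by weight, then run Kruskal:
B F (1): add. Components now {A} {B,F} {C} {D} {E} {G}
B D (4): add. Components now {A} {B,D,F} {C} {E} {G}
E F (5): add. Components now {A} {B,D,E,F} {C} {G}
A C (8): add. Components now {A,C} {B,D,E,F} {G}
E G (12): add. Components now {A,C} {B,D,E,F,G}
A D (14): add. Components now {A,B,C,D,E,F,G}
MST edge set: {B F, B D, E F, A C, E G, A D}.
Of the listed edges, {A D, E G} are in the MST → 2.

2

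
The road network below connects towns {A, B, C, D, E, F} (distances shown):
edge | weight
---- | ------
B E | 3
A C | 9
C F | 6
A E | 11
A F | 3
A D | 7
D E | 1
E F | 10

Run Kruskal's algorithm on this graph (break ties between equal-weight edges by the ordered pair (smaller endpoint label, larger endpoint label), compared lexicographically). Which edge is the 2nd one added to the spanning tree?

A-F

Sort edges by weight, then run Kruskal:
D E (1): add — endpoints in different components.
A F (3): add — endpoints in different components.
B E (3): add — endpoints in different components.
C F (6): add — endpoints in different components.
A D (7): add — endpoints in different components.
The 2nd edge added is A F.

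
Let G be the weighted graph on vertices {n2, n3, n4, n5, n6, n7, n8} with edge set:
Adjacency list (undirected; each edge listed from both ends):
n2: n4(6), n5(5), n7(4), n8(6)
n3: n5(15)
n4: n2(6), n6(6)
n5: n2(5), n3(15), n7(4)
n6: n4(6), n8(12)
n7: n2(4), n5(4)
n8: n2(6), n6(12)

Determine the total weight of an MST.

Prim, starting at n6.
Step 1: frontier [n4–n6 6, n6–n8 12] → take n4–n6 (6); add n4.
Step 2: frontier [n2–n4 6, n6–n8 12] → take n2–n4 (6); add n2.
Step 3: frontier [n2–n7 4, n2–n5 5, n2–n8 6, n6–n8 12] → take n2–n7 (4); add n7.
Step 4: frontier [n2–n5 5, n2–n8 6, n6–n8 12, n5–n7 4] → take n5–n7 (4); add n5.
Step 5: frontier [n2–n8 6, n3–n5 15, n6–n8 12] → take n2–n8 (6); add n8.
Step 6: frontier [n3–n5 15] → take n3–n5 (15); add n3.
MST edges: n4–n6, n2–n4, n2–n7, n5–n7, n2–n8, n3–n5; total weight 6+6+4+4+6+15 = 41.

41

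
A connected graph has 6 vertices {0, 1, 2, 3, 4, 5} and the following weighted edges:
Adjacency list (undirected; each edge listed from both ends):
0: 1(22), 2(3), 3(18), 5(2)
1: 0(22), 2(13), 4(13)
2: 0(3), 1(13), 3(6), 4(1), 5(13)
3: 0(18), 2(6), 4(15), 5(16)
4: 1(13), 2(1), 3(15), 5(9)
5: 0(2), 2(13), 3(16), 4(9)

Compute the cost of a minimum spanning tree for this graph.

Kruskal's algorithm — process edges by increasing weight (ties by edge label):
2-4 (1): add. Components now {0} {1} {2,4} {3} {5}
0-5 (2): add. Components now {0,5} {1} {2,4} {3}
0-2 (3): add. Components now {0,2,4,5} {1} {3}
2-3 (6): add. Components now {0,2,3,4,5} {1}
4-5 (9): skip — 4 and 5 already connected.
1-2 (13): add. Components now {0,1,2,3,4,5}
MST edges: 2-4, 0-5, 0-2, 2-3, 1-2; total weight 1+2+3+6+13 = 25.

25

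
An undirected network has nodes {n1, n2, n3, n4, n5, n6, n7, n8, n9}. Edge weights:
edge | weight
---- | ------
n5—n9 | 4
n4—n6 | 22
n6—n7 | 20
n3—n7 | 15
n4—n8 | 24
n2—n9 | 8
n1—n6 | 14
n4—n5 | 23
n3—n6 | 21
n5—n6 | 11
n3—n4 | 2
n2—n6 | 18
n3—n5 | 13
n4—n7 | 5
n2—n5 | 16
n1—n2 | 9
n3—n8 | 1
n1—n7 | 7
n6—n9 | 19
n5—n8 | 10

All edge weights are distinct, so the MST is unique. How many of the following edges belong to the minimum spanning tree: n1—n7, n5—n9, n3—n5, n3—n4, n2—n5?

3

Kruskal's algorithm — process edges by increasing weight (ties by edge label):
n3—n8 (1): add — endpoints in different components.
n3—n4 (2): add — endpoints in different components.
n5—n9 (4): add — endpoints in different components.
n4—n7 (5): add — endpoints in different components.
n1—n7 (7): add — endpoints in different components.
n2—n9 (8): add — endpoints in different components.
n1—n2 (9): add — endpoints in different components.
n5—n8 (10): skip — n8 and n5 already connected.
n5—n6 (11): add — endpoints in different components.
MST edge set: {n3—n8, n3—n4, n5—n9, n4—n7, n1—n7, n2—n9, n1—n2, n5—n6}.
Of the listed edges, {n1—n7, n5—n9, n3—n4} are in the MST → 3.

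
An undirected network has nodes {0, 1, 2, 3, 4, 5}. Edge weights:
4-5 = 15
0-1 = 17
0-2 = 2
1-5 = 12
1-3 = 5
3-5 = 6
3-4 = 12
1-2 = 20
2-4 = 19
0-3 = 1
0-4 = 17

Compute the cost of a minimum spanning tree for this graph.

26

Kruskal's algorithm — process edges by increasing weight (ties by edge label):
0-3 (1): add. Components now {0,3} {1} {2} {4} {5}
0-2 (2): add. Components now {0,2,3} {1} {4} {5}
1-3 (5): add. Components now {0,1,2,3} {4} {5}
3-5 (6): add. Components now {0,1,2,3,5} {4}
1-5 (12): skip — 1 and 5 already connected.
3-4 (12): add. Components now {0,1,2,3,4,5}
MST edges: 0-3, 0-2, 1-3, 3-5, 3-4; total weight 1+2+5+6+12 = 26.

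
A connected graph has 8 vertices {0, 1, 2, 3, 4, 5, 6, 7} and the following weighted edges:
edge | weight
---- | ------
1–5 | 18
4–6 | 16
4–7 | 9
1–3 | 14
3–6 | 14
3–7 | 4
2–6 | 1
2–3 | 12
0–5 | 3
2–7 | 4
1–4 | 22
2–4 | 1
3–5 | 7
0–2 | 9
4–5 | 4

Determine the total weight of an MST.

31

Prim, starting at 3.
Step 1: cheapest edge leaving the tree is 3–7 (4); add 7.
Step 2: cheapest edge leaving the tree is 2–7 (4); add 2.
Step 3: cheapest edge leaving the tree is 2–4 (1); add 4.
Step 4: cheapest edge leaving the tree is 2–6 (1); add 6.
Step 5: cheapest edge leaving the tree is 4–5 (4); add 5.
Step 6: cheapest edge leaving the tree is 0–5 (3); add 0.
Step 7: cheapest edge leaving the tree is 1–3 (14); add 1.
MST edges: 3–7, 2–7, 2–4, 2–6, 4–5, 0–5, 1–3; total weight 4+4+1+1+4+3+14 = 31.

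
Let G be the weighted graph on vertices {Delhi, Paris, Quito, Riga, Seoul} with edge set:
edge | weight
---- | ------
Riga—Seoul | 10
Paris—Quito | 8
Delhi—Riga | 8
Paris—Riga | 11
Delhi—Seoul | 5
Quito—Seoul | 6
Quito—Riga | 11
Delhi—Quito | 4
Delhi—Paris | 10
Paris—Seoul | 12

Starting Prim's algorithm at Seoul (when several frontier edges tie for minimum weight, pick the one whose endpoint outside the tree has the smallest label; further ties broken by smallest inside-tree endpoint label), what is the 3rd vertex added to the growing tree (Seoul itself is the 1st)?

Quito

Grow the tree from Seoul using Prim:
Step 1: cheapest edge leaving the tree is Delhi—Seoul (5); add Delhi.
Step 2: cheapest edge leaving the tree is Delhi—Quito (4); add Quito.
Step 3: cheapest edge leaving the tree is Paris—Quito (8); add Paris.
Step 4: cheapest edge leaving the tree is Delhi—Riga (8); add Riga.
Vertex order: Seoul, Delhi, Quito, Paris, Riga. The 3rd vertex is Quito.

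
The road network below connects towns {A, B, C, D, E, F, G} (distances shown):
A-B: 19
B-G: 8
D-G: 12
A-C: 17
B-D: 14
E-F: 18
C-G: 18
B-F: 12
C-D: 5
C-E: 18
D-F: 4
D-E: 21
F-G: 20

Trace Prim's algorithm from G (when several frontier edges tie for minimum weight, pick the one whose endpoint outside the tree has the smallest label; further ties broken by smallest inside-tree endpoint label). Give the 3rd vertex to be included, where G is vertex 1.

Prim, starting at G.
Step 1: frontier [B-G 8, D-G 12, C-G 18, F-G 20] → take B-G (8); add B.
Step 2: frontier [B-F 12, B-D 14, A-B 19, D-G 12, C-G 18, F-G 20] → take D-G (12); add D.
Step 3: frontier [B-F 12, A-B 19, D-F 4, C-D 5, D-E 21, C-G 18, F-G 20] → take D-F (4); add F.
Step 4: frontier [A-B 19, C-D 5, D-E 21, E-F 18, C-G 18] → take C-D (5); add C.
Step 5: frontier [A-B 19, A-C 17, C-E 18, D-E 21, E-F 18] → take A-C (17); add A.
Step 6: frontier [C-E 18, D-E 21, E-F 18] → take C-E (18); add E.
Vertex order: G, B, D, F, C, A, E. The 3rd vertex is D.

D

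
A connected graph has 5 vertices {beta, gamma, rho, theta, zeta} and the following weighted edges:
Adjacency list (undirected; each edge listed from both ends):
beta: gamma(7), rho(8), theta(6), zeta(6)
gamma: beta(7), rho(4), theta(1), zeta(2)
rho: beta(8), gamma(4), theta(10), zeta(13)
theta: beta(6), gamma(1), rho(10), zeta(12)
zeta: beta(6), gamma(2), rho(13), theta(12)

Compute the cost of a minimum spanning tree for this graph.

Prim, starting at rho.
Step 1: cheapest edge leaving the tree is gamma-rho (4); add gamma.
Step 2: cheapest edge leaving the tree is gamma-theta (1); add theta.
Step 3: cheapest edge leaving the tree is gamma-zeta (2); add zeta.
Step 4: cheapest edge leaving the tree is beta-theta (6); add beta.
MST edges: gamma-rho, gamma-theta, gamma-zeta, beta-theta; total weight 4+1+2+6 = 13.

13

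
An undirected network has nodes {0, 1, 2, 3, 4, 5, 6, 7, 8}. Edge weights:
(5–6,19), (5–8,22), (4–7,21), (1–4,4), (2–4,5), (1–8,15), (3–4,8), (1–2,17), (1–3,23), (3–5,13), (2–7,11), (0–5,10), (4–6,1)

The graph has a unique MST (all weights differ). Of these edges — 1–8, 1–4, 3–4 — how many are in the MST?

Kruskal's algorithm — process edges by increasing weight (ties by edge label):
4–6 (1): add — endpoints in different components.
1–4 (4): add — endpoints in different components.
2–4 (5): add — endpoints in different components.
3–4 (8): add — endpoints in different components.
0–5 (10): add — endpoints in different components.
2–7 (11): add — endpoints in different components.
3–5 (13): add — endpoints in different components.
1–8 (15): add — endpoints in different components.
MST edge set: {4–6, 1–4, 2–4, 3–4, 0–5, 2–7, 3–5, 1–8}.
Of the listed edges, {1–8, 1–4, 3–4} are in the MST → 3.

3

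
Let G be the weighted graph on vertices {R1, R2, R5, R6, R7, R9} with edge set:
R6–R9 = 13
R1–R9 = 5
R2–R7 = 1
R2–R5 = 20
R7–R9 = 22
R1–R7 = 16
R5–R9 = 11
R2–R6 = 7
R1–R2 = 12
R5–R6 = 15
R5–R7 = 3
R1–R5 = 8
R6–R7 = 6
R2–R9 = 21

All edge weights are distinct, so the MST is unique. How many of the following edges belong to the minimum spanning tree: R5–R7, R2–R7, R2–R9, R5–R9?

Kruskal: consider edges lightest-first.
R2–R7 (1): add. Components now {R6} {R5} {R2,R7} {R1} {R9}
R5–R7 (3): add. Components now {R6} {R2,R5,R7} {R1} {R9}
R1–R9 (5): add. Components now {R6} {R2,R5,R7} {R1,R9}
R6–R7 (6): add. Components now {R2,R5,R6,R7} {R1,R9}
R2–R6 (7): skip — R6 and R2 already connected.
R1–R5 (8): add. Components now {R1,R2,R5,R6,R7,R9}
MST edge set: {R2–R7, R5–R7, R1–R9, R6–R7, R1–R5}.
Of the listed edges, {R5–R7, R2–R7} are in the MST → 2.

2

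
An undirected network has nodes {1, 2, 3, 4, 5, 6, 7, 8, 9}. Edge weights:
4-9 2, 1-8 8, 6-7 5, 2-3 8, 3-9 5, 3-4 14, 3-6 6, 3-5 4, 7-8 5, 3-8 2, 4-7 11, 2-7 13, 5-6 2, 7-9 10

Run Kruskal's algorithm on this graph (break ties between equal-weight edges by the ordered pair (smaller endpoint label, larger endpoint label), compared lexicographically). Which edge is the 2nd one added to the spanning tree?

4-9

Kruskal: consider edges lightest-first.
3-8 (2): add — endpoints in different components.
4-9 (2): add — endpoints in different components.
5-6 (2): add — endpoints in different components.
3-5 (4): add — endpoints in different components.
3-9 (5): add — endpoints in different components.
6-7 (5): add — endpoints in different components.
7-8 (5): skip — 7 and 8 already connected.
3-6 (6): skip — 3 and 6 already connected.
1-8 (8): add — endpoints in different components.
2-3 (8): add — endpoints in different components.
The 2nd edge added is 4-9.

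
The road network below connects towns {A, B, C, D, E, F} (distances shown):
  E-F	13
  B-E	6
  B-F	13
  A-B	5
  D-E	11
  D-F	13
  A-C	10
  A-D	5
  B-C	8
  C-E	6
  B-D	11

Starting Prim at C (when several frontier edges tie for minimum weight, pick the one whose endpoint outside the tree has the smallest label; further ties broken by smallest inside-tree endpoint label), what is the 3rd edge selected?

A-B

Prim, starting at C.
Step 1: frontier [C-E 6, B-C 8, A-C 10] → take C-E (6); add E.
Step 2: frontier [B-C 8, A-C 10, B-E 6, D-E 11, E-F 13] → take B-E (6); add B.
Step 3: frontier [A-B 5, B-D 11, B-F 13, A-C 10, D-E 11, E-F 13] → take A-B (5); add A.
Step 4: frontier [A-D 5, B-D 11, B-F 13, D-E 11, E-F 13] → take A-D (5); add D.
Step 5: frontier [B-F 13, D-F 13, E-F 13] → take B-F (13); add F.
The 3rd edge added is A-B.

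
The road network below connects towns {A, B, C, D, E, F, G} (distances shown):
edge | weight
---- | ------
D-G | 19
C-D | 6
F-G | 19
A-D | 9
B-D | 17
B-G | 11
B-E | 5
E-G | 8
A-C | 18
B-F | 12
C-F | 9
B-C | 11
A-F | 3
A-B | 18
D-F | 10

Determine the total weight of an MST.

42

Kruskal: consider edges lightest-first.
A-F (3): add. Components now {A,F} {B} {C} {D} {E} {G}
B-E (5): add. Components now {A,F} {B,E} {C} {D} {G}
C-D (6): add. Components now {A,F} {B,E} {C,D} {G}
E-G (8): add. Components now {A,F} {B,E,G} {C,D}
A-D (9): add. Components now {A,C,D,F} {B,E,G}
C-F (9): skip — C and F already connected.
D-F (10): skip — D and F already connected.
B-C (11): add. Components now {A,B,C,D,E,F,G}
MST edges: A-F, B-E, C-D, E-G, A-D, B-C; total weight 3+5+6+8+9+11 = 42.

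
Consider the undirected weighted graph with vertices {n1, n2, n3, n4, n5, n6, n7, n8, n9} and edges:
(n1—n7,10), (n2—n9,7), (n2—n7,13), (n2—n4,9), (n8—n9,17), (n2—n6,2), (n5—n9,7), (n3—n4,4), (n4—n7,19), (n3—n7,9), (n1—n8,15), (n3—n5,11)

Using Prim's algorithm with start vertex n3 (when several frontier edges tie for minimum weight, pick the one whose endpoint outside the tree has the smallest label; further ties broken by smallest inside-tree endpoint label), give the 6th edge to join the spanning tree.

n3-n7

Prim, starting at n3.
Step 1: frontier [n3—n4 4, n3—n7 9, n3—n5 11] → take n3—n4 (4); add n4.
Step 2: frontier [n3—n7 9, n3—n5 11, n2—n4 9, n4—n7 19] → take n2—n4 (9); add n2.
Step 3: frontier [n2—n6 2, n2—n9 7, n2—n7 13, n3—n7 9, n3—n5 11, n4—n7 19] → take n2—n6 (2); add n6.
Step 4: frontier [n2—n9 7, n2—n7 13, n3—n7 9, n3—n5 11, n4—n7 19] → take n2—n9 (7); add n9.
Step 5: frontier [n2—n7 13, n3—n7 9, n3—n5 11, n4—n7 19, n5—n9 7, n8—n9 17] → take n5—n9 (7); add n5.
Step 6: frontier [n2—n7 13, n3—n7 9, n4—n7 19, n8—n9 17] → take n3—n7 (9); add n7.
Step 7: frontier [n1—n7 10, n8—n9 17] → take n1—n7 (10); add n1.
Step 8: frontier [n1—n8 15, n8—n9 17] → take n1—n8 (15); add n8.
The 6th edge added is n3—n7.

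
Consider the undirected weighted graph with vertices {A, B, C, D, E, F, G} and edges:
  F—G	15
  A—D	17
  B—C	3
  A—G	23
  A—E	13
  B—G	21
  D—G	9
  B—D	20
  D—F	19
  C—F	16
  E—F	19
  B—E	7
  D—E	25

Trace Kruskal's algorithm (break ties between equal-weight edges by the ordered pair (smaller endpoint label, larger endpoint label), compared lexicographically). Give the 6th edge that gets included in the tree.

Sort edges by weight, then run Kruskal:
B—C (3): add. Components now {A} {B,C} {D} {E} {F} {G}
B—E (7): add. Components now {A} {B,C,E} {D} {F} {G}
D—G (9): add. Components now {A} {B,C,E} {D,G} {F}
A—E (13): add. Components now {A,B,C,E} {D,G} {F}
F—G (15): add. Components now {A,B,C,E} {D,F,G}
C—F (16): add. Components now {A,B,C,D,E,F,G}
The 6th edge added is C—F.

C-F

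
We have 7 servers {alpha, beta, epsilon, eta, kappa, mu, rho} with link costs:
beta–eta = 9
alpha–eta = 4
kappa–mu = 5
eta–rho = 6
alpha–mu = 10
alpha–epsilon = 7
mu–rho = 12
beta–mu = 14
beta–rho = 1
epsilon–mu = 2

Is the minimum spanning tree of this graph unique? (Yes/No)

Yes

Kruskal: consider edges lightest-first.
beta–rho (1): add — endpoints in different components.
epsilon–mu (2): add — endpoints in different components.
alpha–eta (4): add — endpoints in different components.
kappa–mu (5): add — endpoints in different components.
eta–rho (6): add — endpoints in different components.
alpha–epsilon (7): add — endpoints in different components.
Every non-tree edge has weight strictly greater than the heaviest edge on the tree path between its endpoints, so the MST is unique.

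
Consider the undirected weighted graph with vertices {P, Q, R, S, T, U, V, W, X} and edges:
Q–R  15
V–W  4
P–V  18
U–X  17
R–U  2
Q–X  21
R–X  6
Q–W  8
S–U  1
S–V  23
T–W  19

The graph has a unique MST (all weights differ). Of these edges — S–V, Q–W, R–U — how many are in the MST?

Kruskal's algorithm — process edges by increasing weight (ties by edge label):
S–U (1): add — endpoints in different components.
R–U (2): add — endpoints in different components.
V–W (4): add — endpoints in different components.
R–X (6): add — endpoints in different components.
Q–W (8): add — endpoints in different components.
Q–R (15): add — endpoints in different components.
U–X (17): skip — X and U already connected.
P–V (18): add — endpoints in different components.
T–W (19): add — endpoints in different components.
MST edge set: {S–U, R–U, V–W, R–X, Q–W, Q–R, P–V, T–W}.
Of the listed edges, {Q–W, R–U} are in the MST → 2.

2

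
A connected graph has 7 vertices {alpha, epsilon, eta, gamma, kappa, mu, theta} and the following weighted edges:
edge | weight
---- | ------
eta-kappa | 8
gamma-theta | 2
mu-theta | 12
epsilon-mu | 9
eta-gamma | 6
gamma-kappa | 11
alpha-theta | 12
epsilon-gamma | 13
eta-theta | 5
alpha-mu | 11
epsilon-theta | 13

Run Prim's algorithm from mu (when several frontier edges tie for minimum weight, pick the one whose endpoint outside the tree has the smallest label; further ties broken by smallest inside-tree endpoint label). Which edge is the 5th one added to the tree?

Prim's algorithm from mu:
Step 1: frontier [epsilon-mu 9, alpha-mu 11, mu-theta 12] → take epsilon-mu (9); add epsilon.
Step 2: frontier [epsilon-gamma 13, epsilon-theta 13, alpha-mu 11, mu-theta 12] → take alpha-mu (11); add alpha.
Step 3: frontier [alpha-theta 12, epsilon-gamma 13, epsilon-theta 13, mu-theta 12] → take alpha-theta (12); add theta.
Step 4: frontier [epsilon-gamma 13, gamma-theta 2, eta-theta 5] → take gamma-theta (2); add gamma.
Step 5: frontier [eta-gamma 6, gamma-kappa 11, eta-theta 5] → take eta-theta (5); add eta.
Step 6: frontier [eta-kappa 8, gamma-kappa 11] → take eta-kappa (8); add kappa.
The 5th edge added is eta-theta.

eta-theta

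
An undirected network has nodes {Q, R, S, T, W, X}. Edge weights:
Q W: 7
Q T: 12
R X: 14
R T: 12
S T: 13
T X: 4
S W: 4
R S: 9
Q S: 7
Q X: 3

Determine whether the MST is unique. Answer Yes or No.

Kruskal: consider edges lightest-first.
Q X (3): add — endpoints in different components.
S W (4): add — endpoints in different components.
T X (4): add — endpoints in different components.
Q S (7): add — endpoints in different components.
Q W (7): skip — W and Q already connected.
R S (9): add — endpoints in different components.
Non-tree edge Q W has weight 7, equal to the heaviest edge on its tree cycle — swapping gives another MST of the same weight. Not unique.

No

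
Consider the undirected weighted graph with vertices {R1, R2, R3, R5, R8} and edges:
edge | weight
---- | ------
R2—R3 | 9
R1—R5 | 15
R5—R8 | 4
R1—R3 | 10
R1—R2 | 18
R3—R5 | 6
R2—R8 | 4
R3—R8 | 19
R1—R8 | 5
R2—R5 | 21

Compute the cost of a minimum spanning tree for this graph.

19

Grow the tree from R8 using Prim:
Step 1: frontier [R2—R8 4, R5—R8 4, R1—R8 5, R3—R8 19] → take R2—R8 (4); add R2.
Step 2: frontier [R2—R3 9, R1—R2 18, R2—R5 21, R5—R8 4, R1—R8 5, R3—R8 19] → take R5—R8 (4); add R5.
Step 3: frontier [R2—R3 9, R1—R2 18, R3—R5 6, R1—R5 15, R1—R8 5, R3—R8 19] → take R1—R8 (5); add R1.
Step 4: frontier [R1—R3 10, R2—R3 9, R3—R5 6, R3—R8 19] → take R3—R5 (6); add R3.
MST edges: R2—R8, R5—R8, R1—R8, R3—R5; total weight 4+4+5+6 = 19.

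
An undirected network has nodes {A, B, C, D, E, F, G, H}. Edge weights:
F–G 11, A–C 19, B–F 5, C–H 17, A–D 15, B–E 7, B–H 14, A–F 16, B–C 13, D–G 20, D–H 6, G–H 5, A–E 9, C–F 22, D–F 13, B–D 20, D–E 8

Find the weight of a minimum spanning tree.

Grow the tree from F using Prim:
Step 1: cheapest edge leaving the tree is B–F (5); add B.
Step 2: cheapest edge leaving the tree is B–E (7); add E.
Step 3: cheapest edge leaving the tree is D–E (8); add D.
Step 4: cheapest edge leaving the tree is D–H (6); add H.
Step 5: cheapest edge leaving the tree is G–H (5); add G.
Step 6: cheapest edge leaving the tree is A–E (9); add A.
Step 7: cheapest edge leaving the tree is B–C (13); add C.
MST edges: B–F, B–E, D–E, D–H, G–H, A–E, B–C; total weight 5+7+8+6+5+9+13 = 53.

53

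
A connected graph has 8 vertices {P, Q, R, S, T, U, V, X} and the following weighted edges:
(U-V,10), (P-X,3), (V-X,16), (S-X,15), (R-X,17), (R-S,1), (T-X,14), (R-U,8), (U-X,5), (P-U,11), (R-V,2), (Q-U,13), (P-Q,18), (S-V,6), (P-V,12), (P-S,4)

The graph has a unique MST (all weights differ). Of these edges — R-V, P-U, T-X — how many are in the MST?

2

Kruskal: consider edges lightest-first.
R-S (1): add — endpoints in different components.
R-V (2): add — endpoints in different components.
P-X (3): add — endpoints in different components.
P-S (4): add — endpoints in different components.
U-X (5): add — endpoints in different components.
S-V (6): skip — V and S already connected.
R-U (8): skip — U and R already connected.
U-V (10): skip — V and U already connected.
P-U (11): skip — U and P already connected.
P-V (12): skip — V and P already connected.
Q-U (13): add — endpoints in different components.
T-X (14): add — endpoints in different components.
MST edge set: {R-S, R-V, P-X, P-S, U-X, Q-U, T-X}.
Of the listed edges, {R-V, T-X} are in the MST → 2.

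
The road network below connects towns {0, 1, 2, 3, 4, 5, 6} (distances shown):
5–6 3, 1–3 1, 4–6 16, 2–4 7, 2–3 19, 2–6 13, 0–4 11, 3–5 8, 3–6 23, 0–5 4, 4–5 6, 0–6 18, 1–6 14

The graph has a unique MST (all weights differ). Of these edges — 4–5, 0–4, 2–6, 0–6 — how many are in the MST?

Kruskal: consider edges lightest-first.
1–3 (1): add. Components now {0} {1,3} {2} {4} {5} {6}
5–6 (3): add. Components now {0} {1,3} {2} {4} {5,6}
0–5 (4): add. Components now {0,5,6} {1,3} {2} {4}
4–5 (6): add. Components now {0,4,5,6} {1,3} {2}
2–4 (7): add. Components now {0,2,4,5,6} {1,3}
3–5 (8): add. Components now {0,1,2,3,4,5,6}
MST edge set: {1–3, 5–6, 0–5, 4–5, 2–4, 3–5}.
Of the listed edges, {4–5} are in the MST → 1.

1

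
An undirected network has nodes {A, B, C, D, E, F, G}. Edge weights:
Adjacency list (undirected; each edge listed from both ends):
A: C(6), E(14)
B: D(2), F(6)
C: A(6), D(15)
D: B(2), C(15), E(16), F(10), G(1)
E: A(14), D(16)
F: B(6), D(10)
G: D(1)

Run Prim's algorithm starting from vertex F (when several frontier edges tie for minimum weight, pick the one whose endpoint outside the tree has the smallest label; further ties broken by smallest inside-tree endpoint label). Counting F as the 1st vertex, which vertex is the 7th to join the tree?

E

Prim's algorithm from F:
Step 1: frontier [B-F 6, D-F 10] → take B-F (6); add B.
Step 2: frontier [B-D 2, D-F 10] → take B-D (2); add D.
Step 3: frontier [D-G 1, C-D 15, D-E 16] → take D-G (1); add G.
Step 4: frontier [C-D 15, D-E 16] → take C-D (15); add C.
Step 5: frontier [A-C 6, D-E 16] → take A-C (6); add A.
Step 6: frontier [A-E 14, D-E 16] → take A-E (14); add E.
Vertex order: F, B, D, G, C, A, E. The 7th vertex is E.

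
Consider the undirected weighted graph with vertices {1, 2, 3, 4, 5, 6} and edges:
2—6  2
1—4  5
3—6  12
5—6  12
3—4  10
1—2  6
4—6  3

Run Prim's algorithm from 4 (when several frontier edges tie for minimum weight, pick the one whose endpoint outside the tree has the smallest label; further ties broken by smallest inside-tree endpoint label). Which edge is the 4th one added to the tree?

3-4

Prim's algorithm from 4:
Step 1: cheapest edge leaving the tree is 4—6 (3); add 6.
Step 2: cheapest edge leaving the tree is 2—6 (2); add 2.
Step 3: cheapest edge leaving the tree is 1—4 (5); add 1.
Step 4: cheapest edge leaving the tree is 3—4 (10); add 3.
Step 5: cheapest edge leaving the tree is 5—6 (12); add 5.
The 4th edge added is 3—4.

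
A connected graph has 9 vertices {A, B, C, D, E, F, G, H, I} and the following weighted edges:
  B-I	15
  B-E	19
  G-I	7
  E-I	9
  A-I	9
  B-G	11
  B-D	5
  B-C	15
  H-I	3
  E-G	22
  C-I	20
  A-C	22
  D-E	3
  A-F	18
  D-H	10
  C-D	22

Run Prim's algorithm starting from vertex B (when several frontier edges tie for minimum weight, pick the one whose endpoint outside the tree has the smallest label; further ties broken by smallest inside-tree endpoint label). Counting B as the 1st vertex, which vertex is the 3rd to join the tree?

Prim, starting at B.
Step 1: cheapest edge leaving the tree is B-D (5); add D.
Step 2: cheapest edge leaving the tree is D-E (3); add E.
Step 3: cheapest edge leaving the tree is E-I (9); add I.
Step 4: cheapest edge leaving the tree is H-I (3); add H.
Step 5: cheapest edge leaving the tree is G-I (7); add G.
Step 6: cheapest edge leaving the tree is A-I (9); add A.
Step 7: cheapest edge leaving the tree is B-C (15); add C.
Step 8: cheapest edge leaving the tree is A-F (18); add F.
Vertex order: B, D, E, I, H, G, A, C, F. The 3rd vertex is E.

E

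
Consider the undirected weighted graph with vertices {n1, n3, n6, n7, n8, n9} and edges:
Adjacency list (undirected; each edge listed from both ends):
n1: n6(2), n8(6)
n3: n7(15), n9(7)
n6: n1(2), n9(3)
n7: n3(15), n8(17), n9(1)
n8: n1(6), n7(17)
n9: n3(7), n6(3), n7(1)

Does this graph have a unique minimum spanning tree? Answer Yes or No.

Kruskal's algorithm — process edges by increasing weight (ties by edge label):
n7—n9 (1): add — endpoints in different components.
n1—n6 (2): add — endpoints in different components.
n6—n9 (3): add — endpoints in different components.
n1—n8 (6): add — endpoints in different components.
n3—n9 (7): add — endpoints in different components.
Every non-tree edge has weight strictly greater than the heaviest edge on the tree path between its endpoints, so the MST is unique.

Yes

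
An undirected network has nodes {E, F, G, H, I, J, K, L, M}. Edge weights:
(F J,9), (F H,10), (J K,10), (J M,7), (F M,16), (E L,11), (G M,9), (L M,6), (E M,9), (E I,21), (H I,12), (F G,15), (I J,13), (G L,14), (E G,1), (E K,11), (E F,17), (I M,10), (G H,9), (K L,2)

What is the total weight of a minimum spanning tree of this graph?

Sort edges by weight, then run Kruskal:
E G (1): add — endpoints in different components.
K L (2): add — endpoints in different components.
L M (6): add — endpoints in different components.
J M (7): add — endpoints in different components.
E M (9): add — endpoints in different components.
F J (9): add — endpoints in different components.
G H (9): add — endpoints in different components.
G M (9): skip — G and M already connected.
F H (10): skip — F and H already connected.
I M (10): add — endpoints in different components.
MST edges: E G, K L, L M, J M, E M, F J, G H, I M; total weight 1+2+6+7+9+9+9+10 = 53.

53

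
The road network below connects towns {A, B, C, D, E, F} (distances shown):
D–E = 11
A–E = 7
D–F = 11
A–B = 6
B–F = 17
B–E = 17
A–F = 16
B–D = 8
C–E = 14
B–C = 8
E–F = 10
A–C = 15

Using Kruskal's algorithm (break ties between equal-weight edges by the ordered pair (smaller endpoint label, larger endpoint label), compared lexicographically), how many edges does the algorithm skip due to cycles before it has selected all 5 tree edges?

Sort edges by weight, then run Kruskal:
A–B (6): add. Components now {A,B} {C} {D} {E} {F}
A–E (7): add. Components now {A,B,E} {C} {D} {F}
B–C (8): add. Components now {A,B,C,E} {D} {F}
B–D (8): add. Components now {A,B,C,D,E} {F}
E–F (10): add. Components now {A,B,C,D,E,F}
Edges rejected before the tree was complete: 0.

0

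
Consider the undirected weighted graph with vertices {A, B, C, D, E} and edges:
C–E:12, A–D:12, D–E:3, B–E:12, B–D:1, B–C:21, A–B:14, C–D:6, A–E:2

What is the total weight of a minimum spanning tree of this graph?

12

Prim's algorithm from A:
Step 1: frontier [A–E 2, A–D 12, A–B 14] → take A–E (2); add E.
Step 2: frontier [A–D 12, A–B 14, D–E 3, B–E 12, C–E 12] → take D–E (3); add D.
Step 3: frontier [A–B 14, B–D 1, C–D 6, B–E 12, C–E 12] → take B–D (1); add B.
Step 4: frontier [B–C 21, C–D 6, C–E 12] → take C–D (6); add C.
MST edges: A–E, D–E, B–D, C–D; total weight 2+3+1+6 = 12.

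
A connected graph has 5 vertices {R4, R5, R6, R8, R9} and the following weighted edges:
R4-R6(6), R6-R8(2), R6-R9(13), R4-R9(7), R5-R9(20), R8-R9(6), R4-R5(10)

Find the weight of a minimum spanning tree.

24

Prim's algorithm from R6:
Step 1: frontier [R6-R8 2, R4-R6 6, R6-R9 13] → take R6-R8 (2); add R8.
Step 2: frontier [R4-R6 6, R6-R9 13, R8-R9 6] → take R4-R6 (6); add R4.
Step 3: frontier [R4-R9 7, R4-R5 10, R6-R9 13, R8-R9 6] → take R8-R9 (6); add R9.
Step 4: frontier [R4-R5 10, R5-R9 20] → take R4-R5 (10); add R5.
MST edges: R6-R8, R4-R6, R8-R9, R4-R5; total weight 2+6+6+10 = 24.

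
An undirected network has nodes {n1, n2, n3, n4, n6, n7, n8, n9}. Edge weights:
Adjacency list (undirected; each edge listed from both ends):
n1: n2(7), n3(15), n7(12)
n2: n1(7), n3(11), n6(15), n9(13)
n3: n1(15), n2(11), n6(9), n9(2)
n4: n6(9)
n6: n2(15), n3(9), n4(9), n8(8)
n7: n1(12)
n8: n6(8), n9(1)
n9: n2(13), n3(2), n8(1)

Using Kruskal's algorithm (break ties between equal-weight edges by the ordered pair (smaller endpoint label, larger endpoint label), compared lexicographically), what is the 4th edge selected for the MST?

n6-n8

Kruskal's algorithm — process edges by increasing weight (ties by edge label):
n8-n9 (1): add — endpoints in different components.
n3-n9 (2): add — endpoints in different components.
n1-n2 (7): add — endpoints in different components.
n6-n8 (8): add — endpoints in different components.
n3-n6 (9): skip — n3 and n6 already connected.
n4-n6 (9): add — endpoints in different components.
n2-n3 (11): add — endpoints in different components.
n1-n7 (12): add — endpoints in different components.
The 4th edge added is n6-n8.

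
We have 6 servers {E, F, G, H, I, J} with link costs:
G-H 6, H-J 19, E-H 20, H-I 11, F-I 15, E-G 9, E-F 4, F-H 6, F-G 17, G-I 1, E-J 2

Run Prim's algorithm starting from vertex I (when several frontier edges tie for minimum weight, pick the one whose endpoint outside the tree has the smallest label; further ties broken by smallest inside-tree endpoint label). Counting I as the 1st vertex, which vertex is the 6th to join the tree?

J

Grow the tree from I using Prim:
Step 1: cheapest edge leaving the tree is G-I (1); add G.
Step 2: cheapest edge leaving the tree is G-H (6); add H.
Step 3: cheapest edge leaving the tree is F-H (6); add F.
Step 4: cheapest edge leaving the tree is E-F (4); add E.
Step 5: cheapest edge leaving the tree is E-J (2); add J.
Vertex order: I, G, H, F, E, J. The 6th vertex is J.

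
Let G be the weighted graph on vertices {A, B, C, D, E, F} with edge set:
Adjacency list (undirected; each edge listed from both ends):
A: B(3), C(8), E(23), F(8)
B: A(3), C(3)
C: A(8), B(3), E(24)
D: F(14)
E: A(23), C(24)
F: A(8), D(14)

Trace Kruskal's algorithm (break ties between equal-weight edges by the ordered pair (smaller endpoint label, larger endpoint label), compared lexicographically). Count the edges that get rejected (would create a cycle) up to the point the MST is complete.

1

Sort edges by weight, then run Kruskal:
A B (3): add. Components now {A,B} {C} {D} {E} {F}
B C (3): add. Components now {A,B,C} {D} {E} {F}
A C (8): skip — A and C already connected.
A F (8): add. Components now {A,B,C,F} {D} {E}
D F (14): add. Components now {A,B,C,D,F} {E}
A E (23): add. Components now {A,B,C,D,E,F}
Edges rejected before the tree was complete: 1.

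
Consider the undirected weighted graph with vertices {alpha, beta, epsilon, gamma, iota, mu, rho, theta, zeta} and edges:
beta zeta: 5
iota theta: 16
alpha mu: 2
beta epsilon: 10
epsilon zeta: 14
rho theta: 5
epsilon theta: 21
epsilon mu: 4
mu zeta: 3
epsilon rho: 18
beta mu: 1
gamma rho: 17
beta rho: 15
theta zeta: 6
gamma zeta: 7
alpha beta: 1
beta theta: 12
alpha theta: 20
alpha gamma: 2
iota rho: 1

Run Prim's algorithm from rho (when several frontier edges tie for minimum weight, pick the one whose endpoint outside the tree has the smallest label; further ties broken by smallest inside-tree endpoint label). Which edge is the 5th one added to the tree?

Prim's algorithm from rho:
Step 1: cheapest edge leaving the tree is iota rho (1); add iota.
Step 2: cheapest edge leaving the tree is rho theta (5); add theta.
Step 3: cheapest edge leaving the tree is theta zeta (6); add zeta.
Step 4: cheapest edge leaving the tree is mu zeta (3); add mu.
Step 5: cheapest edge leaving the tree is beta mu (1); add beta.
Step 6: cheapest edge leaving the tree is alpha beta (1); add alpha.
Step 7: cheapest edge leaving the tree is alpha gamma (2); add gamma.
Step 8: cheapest edge leaving the tree is epsilon mu (4); add epsilon.
The 5th edge added is beta mu.

beta-mu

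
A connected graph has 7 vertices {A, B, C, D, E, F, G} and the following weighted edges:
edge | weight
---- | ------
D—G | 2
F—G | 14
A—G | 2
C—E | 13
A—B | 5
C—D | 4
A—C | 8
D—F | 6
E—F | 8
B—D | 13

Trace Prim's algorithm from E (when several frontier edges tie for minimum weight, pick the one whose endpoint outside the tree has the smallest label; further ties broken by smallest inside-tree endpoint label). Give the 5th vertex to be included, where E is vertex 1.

Prim, starting at E.
Step 1: cheapest edge leaving the tree is E—F (8); add F.
Step 2: cheapest edge leaving the tree is D—F (6); add D.
Step 3: cheapest edge leaving the tree is D—G (2); add G.
Step 4: cheapest edge leaving the tree is A—G (2); add A.
Step 5: cheapest edge leaving the tree is C—D (4); add C.
Step 6: cheapest edge leaving the tree is A—B (5); add B.
Vertex order: E, F, D, G, A, C, B. The 5th vertex is A.

A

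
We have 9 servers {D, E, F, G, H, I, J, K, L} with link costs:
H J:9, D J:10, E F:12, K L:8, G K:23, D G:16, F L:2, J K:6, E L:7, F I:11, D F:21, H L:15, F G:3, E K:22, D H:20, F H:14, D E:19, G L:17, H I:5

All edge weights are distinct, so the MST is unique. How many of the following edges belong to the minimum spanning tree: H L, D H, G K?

Kruskal's algorithm — process edges by increasing weight (ties by edge label):
F L (2): add — endpoints in different components.
F G (3): add — endpoints in different components.
H I (5): add — endpoints in different components.
J K (6): add — endpoints in different components.
E L (7): add — endpoints in different components.
K L (8): add — endpoints in different components.
H J (9): add — endpoints in different components.
D J (10): add — endpoints in different components.
MST edge set: {F L, F G, H I, J K, E L, K L, H J, D J}.
Of the listed edges, {} are in the MST → 0.

0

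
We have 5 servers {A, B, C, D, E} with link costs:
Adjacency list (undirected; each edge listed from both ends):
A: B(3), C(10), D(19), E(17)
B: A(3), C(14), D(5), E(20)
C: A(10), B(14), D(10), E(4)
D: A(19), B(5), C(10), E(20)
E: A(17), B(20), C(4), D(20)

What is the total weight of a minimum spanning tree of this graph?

22

Kruskal: consider edges lightest-first.
A–B (3): add. Components now {A,B} {C} {D} {E}
C–E (4): add. Components now {A,B} {C,E} {D}
B–D (5): add. Components now {A,B,D} {C,E}
A–C (10): add. Components now {A,B,C,D,E}
MST edges: A–B, C–E, B–D, A–C; total weight 3+4+5+10 = 22.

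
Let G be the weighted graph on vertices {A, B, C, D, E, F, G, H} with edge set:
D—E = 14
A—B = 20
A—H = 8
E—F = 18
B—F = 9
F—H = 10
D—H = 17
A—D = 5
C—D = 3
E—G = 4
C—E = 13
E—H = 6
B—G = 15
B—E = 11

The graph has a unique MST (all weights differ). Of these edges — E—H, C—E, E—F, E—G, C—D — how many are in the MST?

3

Kruskal's algorithm — process edges by increasing weight (ties by edge label):
C—D (3): add — endpoints in different components.
E—G (4): add — endpoints in different components.
A—D (5): add — endpoints in different components.
E—H (6): add — endpoints in different components.
A—H (8): add — endpoints in different components.
B—F (9): add — endpoints in different components.
F—H (10): add — endpoints in different components.
MST edge set: {C—D, E—G, A—D, E—H, A—H, B—F, F—H}.
Of the listed edges, {E—H, E—G, C—D} are in the MST → 3.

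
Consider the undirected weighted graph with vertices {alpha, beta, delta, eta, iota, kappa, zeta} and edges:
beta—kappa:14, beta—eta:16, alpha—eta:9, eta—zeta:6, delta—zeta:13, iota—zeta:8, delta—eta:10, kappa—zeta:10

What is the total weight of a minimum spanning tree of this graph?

57

Prim, starting at alpha.
Step 1: cheapest edge leaving the tree is alpha—eta (9); add eta.
Step 2: cheapest edge leaving the tree is eta—zeta (6); add zeta.
Step 3: cheapest edge leaving the tree is iota—zeta (8); add iota.
Step 4: cheapest edge leaving the tree is delta—eta (10); add delta.
Step 5: cheapest edge leaving the tree is kappa—zeta (10); add kappa.
Step 6: cheapest edge leaving the tree is beta—kappa (14); add beta.
MST edges: alpha—eta, eta—zeta, iota—zeta, delta—eta, kappa—zeta, beta—kappa; total weight 9+6+8+10+10+14 = 57.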